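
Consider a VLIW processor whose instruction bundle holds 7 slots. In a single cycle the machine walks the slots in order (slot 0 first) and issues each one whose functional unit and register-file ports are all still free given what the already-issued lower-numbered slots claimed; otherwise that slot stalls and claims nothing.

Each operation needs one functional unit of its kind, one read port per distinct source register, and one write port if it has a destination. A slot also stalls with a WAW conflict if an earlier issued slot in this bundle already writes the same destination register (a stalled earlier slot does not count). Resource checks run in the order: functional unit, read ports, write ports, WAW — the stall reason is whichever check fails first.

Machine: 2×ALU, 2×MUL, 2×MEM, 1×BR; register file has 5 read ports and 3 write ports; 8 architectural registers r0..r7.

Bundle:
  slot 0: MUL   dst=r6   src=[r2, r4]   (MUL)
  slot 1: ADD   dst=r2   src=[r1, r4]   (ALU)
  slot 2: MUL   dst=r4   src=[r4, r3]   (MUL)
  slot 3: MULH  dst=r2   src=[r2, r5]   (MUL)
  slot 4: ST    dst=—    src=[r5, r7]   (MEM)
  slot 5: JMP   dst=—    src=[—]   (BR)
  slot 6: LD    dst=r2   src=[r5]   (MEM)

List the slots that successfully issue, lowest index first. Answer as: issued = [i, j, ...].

slot 0 (MUL): ISSUE — free A2,Mu1,Ld2,B1 rp3 wp2
slot 1 (ALU): ISSUE — free A1,Mu1,Ld2,B1 rp1 wp1
slot 2 (MUL): stall RD_PORT — free A1,Mu1,Ld2,B1 rp1 wp1
slot 3 (MUL): stall RD_PORT — free A1,Mu1,Ld2,B1 rp1 wp1
slot 4 (MEM): stall RD_PORT — free A1,Mu1,Ld2,B1 rp1 wp1
slot 5 (BR): ISSUE — free A1,Mu1,Ld2,B0 rp1 wp1
slot 6 (MEM): stall WAW — free A1,Mu1,Ld2,B0 rp1 wp1

issued = [0, 1, 5]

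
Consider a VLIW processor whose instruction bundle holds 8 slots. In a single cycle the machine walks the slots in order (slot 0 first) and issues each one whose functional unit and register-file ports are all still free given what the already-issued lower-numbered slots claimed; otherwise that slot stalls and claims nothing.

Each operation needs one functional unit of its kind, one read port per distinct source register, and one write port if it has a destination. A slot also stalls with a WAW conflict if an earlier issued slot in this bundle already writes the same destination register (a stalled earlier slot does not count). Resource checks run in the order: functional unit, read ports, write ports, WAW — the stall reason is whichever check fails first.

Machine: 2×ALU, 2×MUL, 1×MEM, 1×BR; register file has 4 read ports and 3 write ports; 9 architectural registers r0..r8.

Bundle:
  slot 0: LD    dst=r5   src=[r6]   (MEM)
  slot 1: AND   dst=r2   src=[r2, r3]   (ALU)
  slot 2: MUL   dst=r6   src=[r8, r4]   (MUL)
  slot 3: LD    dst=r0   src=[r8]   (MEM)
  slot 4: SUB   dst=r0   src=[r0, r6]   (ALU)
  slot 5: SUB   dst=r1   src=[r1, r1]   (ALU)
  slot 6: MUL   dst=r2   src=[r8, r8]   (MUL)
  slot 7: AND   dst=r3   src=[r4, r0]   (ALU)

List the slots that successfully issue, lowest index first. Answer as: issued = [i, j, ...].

issued = [0, 1, 5]

  0. MEM→r5 ⇒ go  {2A/2Mu/0Ld/1B | 3r 2w}
  1. ALU→r2 ⇒ go  {1A/2Mu/0Ld/1B | 1r 1w}
  2. MUL→r6 ⇒ no(RD_PORT)  {1A/2Mu/0Ld/1B | 1r 1w}
  3. MEM→r0 ⇒ no(FU)  {1A/2Mu/0Ld/1B | 1r 1w}
  4. ALU→r0 ⇒ no(RD_PORT)  {1A/2Mu/0Ld/1B | 1r 1w}
  5. ALU→r1 ⇒ go  {0A/2Mu/0Ld/1B | 0r 0w}
  6. MUL→r2 ⇒ no(RD_PORT)  {0A/2Mu/0Ld/1B | 0r 0w}
  7. ALU→r3 ⇒ no(FU)  {0A/2Mu/0Ld/1B | 0r 0w}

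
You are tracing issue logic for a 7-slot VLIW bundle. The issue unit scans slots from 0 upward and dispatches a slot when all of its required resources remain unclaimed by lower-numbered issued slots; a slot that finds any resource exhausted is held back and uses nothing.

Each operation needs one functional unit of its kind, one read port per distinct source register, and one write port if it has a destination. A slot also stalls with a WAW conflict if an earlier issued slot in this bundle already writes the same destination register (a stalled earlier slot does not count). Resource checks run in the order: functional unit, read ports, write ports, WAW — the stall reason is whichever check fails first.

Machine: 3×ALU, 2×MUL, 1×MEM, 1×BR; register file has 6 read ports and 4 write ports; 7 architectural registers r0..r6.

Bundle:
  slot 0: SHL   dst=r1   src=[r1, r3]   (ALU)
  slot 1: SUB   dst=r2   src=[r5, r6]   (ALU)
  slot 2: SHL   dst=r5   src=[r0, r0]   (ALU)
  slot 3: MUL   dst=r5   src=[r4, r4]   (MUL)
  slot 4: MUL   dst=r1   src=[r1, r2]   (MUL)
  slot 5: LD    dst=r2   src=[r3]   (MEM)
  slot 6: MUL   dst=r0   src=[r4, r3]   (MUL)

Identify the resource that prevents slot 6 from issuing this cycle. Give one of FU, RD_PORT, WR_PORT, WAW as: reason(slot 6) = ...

reason(slot 6) = RD_PORT

(0) want 1×ALU +2rd +1wr — yes → AL2|MU2|ME1|BR1|rd4|wr3
(1) want 1×ALU +2rd +1wr — yes → AL1|MU2|ME1|BR1|rd2|wr2
(2) want 1×ALU +1rd +1wr — yes → AL0|MU2|ME1|BR1|rd1|wr1
(3) want 1×MUL +1rd +1wr — WAW → AL0|MU2|ME1|BR1|rd1|wr1
(4) want 1×MUL +2rd +1wr — RD_PORT → AL0|MU2|ME1|BR1|rd1|wr1
(5) want 1×MEM +1rd +1wr — WAW → AL0|MU2|ME1|BR1|rd1|wr1
(6) want 1×MUL +2rd +1wr — RD_PORT → AL0|MU2|ME1|BR1|rd1|wr1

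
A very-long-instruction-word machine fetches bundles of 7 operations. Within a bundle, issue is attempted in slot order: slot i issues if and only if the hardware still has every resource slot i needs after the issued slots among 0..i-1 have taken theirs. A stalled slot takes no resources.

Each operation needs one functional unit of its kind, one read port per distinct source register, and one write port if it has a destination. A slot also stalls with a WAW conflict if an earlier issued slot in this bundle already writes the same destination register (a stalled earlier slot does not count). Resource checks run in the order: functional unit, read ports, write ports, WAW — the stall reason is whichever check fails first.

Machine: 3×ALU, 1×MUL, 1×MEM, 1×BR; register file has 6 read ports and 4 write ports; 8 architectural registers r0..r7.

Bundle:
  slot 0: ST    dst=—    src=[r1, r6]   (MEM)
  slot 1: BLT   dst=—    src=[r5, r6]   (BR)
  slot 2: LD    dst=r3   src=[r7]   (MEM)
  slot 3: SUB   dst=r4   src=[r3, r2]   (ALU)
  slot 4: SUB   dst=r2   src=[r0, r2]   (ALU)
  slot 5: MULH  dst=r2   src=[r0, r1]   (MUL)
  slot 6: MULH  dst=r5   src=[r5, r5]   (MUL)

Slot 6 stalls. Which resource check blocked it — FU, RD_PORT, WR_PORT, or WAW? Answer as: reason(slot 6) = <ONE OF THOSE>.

(0) want 1×MEM +2rd +0wr — yes → AL3|MU1|ME0|BR1|rd4|wr4
(1) want 1×BR +2rd +0wr — yes → AL3|MU1|ME0|BR0|rd2|wr4
(2) want 1×MEM +1rd +1wr — FU → AL3|MU1|ME0|BR0|rd2|wr4
(3) want 1×ALU +2rd +1wr — yes → AL2|MU1|ME0|BR0|rd0|wr3
(4) want 1×ALU +2rd +1wr — RD_PORT → AL2|MU1|ME0|BR0|rd0|wr3
(5) want 1×MUL +2rd +1wr — RD_PORT → AL2|MU1|ME0|BR0|rd0|wr3
(6) want 1×MUL +1rd +1wr — RD_PORT → AL2|MU1|ME0|BR0|rd0|wr3

reason(slot 6) = RD_PORT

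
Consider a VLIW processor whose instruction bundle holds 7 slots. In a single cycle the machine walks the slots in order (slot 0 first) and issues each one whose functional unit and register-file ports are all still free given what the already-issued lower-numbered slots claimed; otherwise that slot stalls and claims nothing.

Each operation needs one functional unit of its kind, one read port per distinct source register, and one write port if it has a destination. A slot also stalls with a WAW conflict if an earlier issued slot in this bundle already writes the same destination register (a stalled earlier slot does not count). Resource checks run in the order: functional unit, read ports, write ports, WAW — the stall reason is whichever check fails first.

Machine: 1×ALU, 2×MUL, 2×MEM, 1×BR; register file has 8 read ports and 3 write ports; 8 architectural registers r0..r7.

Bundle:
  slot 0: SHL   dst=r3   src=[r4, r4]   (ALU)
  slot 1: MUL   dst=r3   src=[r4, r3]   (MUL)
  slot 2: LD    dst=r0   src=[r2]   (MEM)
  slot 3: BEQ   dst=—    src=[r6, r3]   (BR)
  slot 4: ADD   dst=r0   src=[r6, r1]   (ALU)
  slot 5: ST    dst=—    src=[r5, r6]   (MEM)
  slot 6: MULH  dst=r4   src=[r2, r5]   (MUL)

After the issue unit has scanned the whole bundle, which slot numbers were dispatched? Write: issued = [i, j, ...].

issued = [0, 2, 3, 5, 6]

(0) want 1×ALU +1rd +1wr — yes → AL0|MU2|ME2|BR1|rd7|wr2
(1) want 1×MUL +2rd +1wr — WAW → AL0|MU2|ME2|BR1|rd7|wr2
(2) want 1×MEM +1rd +1wr — yes → AL0|MU2|ME1|BR1|rd6|wr1
(3) want 1×BR +2rd +0wr — yes → AL0|MU2|ME1|BR0|rd4|wr1
(4) want 1×ALU +2rd +1wr — FU → AL0|MU2|ME1|BR0|rd4|wr1
(5) want 1×MEM +2rd +0wr — yes → AL0|MU2|ME0|BR0|rd2|wr1
(6) want 1×MUL +2rd +1wr — yes → AL0|MU1|ME0|BR0|rd0|wr0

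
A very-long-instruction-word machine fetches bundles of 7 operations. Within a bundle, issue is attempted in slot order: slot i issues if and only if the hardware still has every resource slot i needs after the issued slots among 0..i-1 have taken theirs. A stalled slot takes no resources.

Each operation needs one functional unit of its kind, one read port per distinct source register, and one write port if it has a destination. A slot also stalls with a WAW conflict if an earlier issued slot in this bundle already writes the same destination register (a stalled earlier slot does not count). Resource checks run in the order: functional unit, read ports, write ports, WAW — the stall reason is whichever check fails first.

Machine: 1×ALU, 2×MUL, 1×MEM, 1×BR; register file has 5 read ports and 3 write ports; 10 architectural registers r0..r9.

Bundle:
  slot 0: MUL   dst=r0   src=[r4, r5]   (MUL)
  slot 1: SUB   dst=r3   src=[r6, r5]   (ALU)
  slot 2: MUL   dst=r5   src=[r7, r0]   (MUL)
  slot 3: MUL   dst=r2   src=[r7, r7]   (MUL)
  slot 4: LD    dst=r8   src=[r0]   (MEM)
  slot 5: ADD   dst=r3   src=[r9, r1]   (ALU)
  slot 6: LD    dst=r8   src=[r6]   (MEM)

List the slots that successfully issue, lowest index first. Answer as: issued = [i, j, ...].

  0. MUL→r0 ⇒ go  {1A/1Mu/1Ld/1B | 3r 2w}
  1. ALU→r3 ⇒ go  {0A/1Mu/1Ld/1B | 1r 1w}
  2. MUL→r5 ⇒ no(RD_PORT)  {0A/1Mu/1Ld/1B | 1r 1w}
  3. MUL→r2 ⇒ go  {0A/0Mu/1Ld/1B | 0r 0w}
  4. MEM→r8 ⇒ no(RD_PORT)  {0A/0Mu/1Ld/1B | 0r 0w}
  5. ALU→r3 ⇒ no(FU)  {0A/0Mu/1Ld/1B | 0r 0w}
  6. MEM→r8 ⇒ no(RD_PORT)  {0A/0Mu/1Ld/1B | 0r 0w}

issued = [0, 1, 3]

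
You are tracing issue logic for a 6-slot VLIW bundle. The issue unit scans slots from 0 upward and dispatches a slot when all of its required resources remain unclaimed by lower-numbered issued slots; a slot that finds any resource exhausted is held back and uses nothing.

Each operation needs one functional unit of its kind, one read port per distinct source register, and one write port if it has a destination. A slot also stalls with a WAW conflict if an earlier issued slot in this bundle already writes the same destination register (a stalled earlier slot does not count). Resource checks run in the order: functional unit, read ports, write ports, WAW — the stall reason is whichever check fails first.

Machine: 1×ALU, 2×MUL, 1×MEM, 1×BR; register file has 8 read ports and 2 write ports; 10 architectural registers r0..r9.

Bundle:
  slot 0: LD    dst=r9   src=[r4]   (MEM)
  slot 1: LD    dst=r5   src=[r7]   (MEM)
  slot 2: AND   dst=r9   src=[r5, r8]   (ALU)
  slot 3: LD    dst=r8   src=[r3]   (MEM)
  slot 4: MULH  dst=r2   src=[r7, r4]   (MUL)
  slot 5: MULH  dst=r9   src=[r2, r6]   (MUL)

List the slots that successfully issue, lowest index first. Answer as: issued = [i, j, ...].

issued = [0, 4]

(0) want 1×MEM +1rd +1wr — yes → AL1|MU2|ME0|BR1|rd7|wr1
(1) want 1×MEM +1rd +1wr — FU → AL1|MU2|ME0|BR1|rd7|wr1
(2) want 1×ALU +2rd +1wr — WAW → AL1|MU2|ME0|BR1|rd7|wr1
(3) want 1×MEM +1rd +1wr — FU → AL1|MU2|ME0|BR1|rd7|wr1
(4) want 1×MUL +2rd +1wr — yes → AL1|MU1|ME0|BR1|rd5|wr0
(5) want 1×MUL +2rd +1wr — WR_PORT → AL1|MU1|ME0|BR1|rd5|wr0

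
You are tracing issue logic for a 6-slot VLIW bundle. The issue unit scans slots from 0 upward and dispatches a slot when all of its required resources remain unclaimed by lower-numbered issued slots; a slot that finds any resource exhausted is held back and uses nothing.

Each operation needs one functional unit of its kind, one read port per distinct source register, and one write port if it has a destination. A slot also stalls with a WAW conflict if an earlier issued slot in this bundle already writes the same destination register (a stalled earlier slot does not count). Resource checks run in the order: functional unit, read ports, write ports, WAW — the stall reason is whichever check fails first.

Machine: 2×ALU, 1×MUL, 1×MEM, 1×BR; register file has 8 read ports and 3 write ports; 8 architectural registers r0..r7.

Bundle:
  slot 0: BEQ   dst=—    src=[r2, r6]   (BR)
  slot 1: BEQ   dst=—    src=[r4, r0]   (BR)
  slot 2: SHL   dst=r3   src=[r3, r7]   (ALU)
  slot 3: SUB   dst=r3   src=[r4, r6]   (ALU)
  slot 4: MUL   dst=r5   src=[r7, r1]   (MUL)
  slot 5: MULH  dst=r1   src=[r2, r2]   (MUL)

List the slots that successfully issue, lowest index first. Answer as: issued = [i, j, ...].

(0) want 1×BR +2rd +0wr — yes → AL2|MU1|ME1|BR0|rd6|wr3
(1) want 1×BR +2rd +0wr — FU → AL2|MU1|ME1|BR0|rd6|wr3
(2) want 1×ALU +2rd +1wr — yes → AL1|MU1|ME1|BR0|rd4|wr2
(3) want 1×ALU +2rd +1wr — WAW → AL1|MU1|ME1|BR0|rd4|wr2
(4) want 1×MUL +2rd +1wr — yes → AL1|MU0|ME1|BR0|rd2|wr1
(5) want 1×MUL +1rd +1wr — FU → AL1|MU0|ME1|BR0|rd2|wr1

issued = [0, 2, 4]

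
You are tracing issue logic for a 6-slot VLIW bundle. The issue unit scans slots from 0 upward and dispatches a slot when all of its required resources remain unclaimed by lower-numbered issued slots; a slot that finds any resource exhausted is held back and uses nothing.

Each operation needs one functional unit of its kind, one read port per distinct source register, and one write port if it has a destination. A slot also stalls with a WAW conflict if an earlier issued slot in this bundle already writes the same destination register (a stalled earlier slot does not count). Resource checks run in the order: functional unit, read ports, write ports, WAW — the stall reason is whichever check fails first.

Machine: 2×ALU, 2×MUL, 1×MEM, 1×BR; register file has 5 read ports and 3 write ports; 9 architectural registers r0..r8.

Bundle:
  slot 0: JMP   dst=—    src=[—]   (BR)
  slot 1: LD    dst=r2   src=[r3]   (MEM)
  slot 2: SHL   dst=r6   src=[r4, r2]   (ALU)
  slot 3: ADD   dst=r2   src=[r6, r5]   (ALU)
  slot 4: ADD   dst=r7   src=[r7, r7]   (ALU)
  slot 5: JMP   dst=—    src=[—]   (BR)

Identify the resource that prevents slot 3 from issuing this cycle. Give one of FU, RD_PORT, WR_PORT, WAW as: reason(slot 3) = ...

reason(slot 3) = WAW

  0. BR ⇒ go  {2A/2Mu/1Ld/0B | 5r 3w}
  1. MEM→r2 ⇒ go  {2A/2Mu/0Ld/0B | 4r 2w}
  2. ALU→r6 ⇒ go  {1A/2Mu/0Ld/0B | 2r 1w}
  3. ALU→r2 ⇒ no(WAW)  {1A/2Mu/0Ld/0B | 2r 1w}
  4. ALU→r7 ⇒ go  {0A/2Mu/0Ld/0B | 1r 0w}
  5. BR ⇒ no(FU)  {0A/2Mu/0Ld/0B | 1r 0w}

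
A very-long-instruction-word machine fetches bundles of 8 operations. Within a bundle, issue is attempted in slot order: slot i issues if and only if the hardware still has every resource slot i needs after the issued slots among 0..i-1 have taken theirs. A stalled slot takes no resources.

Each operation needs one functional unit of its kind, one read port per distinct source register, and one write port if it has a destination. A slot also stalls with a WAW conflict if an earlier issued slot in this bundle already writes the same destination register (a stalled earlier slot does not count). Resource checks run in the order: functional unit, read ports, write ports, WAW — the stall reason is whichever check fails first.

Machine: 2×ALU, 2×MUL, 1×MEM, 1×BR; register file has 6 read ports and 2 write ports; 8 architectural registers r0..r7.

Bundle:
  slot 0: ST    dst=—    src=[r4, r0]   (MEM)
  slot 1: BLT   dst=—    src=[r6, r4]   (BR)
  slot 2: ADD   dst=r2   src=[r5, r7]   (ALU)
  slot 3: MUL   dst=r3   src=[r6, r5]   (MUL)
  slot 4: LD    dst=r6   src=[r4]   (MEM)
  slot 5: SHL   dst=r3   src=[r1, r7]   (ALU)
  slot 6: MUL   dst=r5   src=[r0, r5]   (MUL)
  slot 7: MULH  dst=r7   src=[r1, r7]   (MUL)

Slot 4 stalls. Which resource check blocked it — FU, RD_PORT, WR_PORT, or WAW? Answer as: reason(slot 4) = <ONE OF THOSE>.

reason(slot 4) = FU

#0 MEM src=r4,r0 dispatched  <A:2 Mu:2 Ld:0 B:1 rd:4 wr:2>
#1 BR src=r6,r4 dispatched  <A:2 Mu:2 Ld:0 B:0 rd:2 wr:2>
#2 ALU src=r5,r7 dispatched  <A:1 Mu:2 Ld:0 B:0 rd:0 wr:1>
#3 MUL src=r6,r5 held:RD_PORT  <A:1 Mu:2 Ld:0 B:0 rd:0 wr:1>
#4 MEM src=r4 held:FU  <A:1 Mu:2 Ld:0 B:0 rd:0 wr:1>
#5 ALU src=r1,r7 held:RD_PORT  <A:1 Mu:2 Ld:0 B:0 rd:0 wr:1>
#6 MUL src=r0,r5 held:RD_PORT  <A:1 Mu:2 Ld:0 B:0 rd:0 wr:1>
#7 MUL src=r1,r7 held:RD_PORT  <A:1 Mu:2 Ld:0 B:0 rd:0 wr:1>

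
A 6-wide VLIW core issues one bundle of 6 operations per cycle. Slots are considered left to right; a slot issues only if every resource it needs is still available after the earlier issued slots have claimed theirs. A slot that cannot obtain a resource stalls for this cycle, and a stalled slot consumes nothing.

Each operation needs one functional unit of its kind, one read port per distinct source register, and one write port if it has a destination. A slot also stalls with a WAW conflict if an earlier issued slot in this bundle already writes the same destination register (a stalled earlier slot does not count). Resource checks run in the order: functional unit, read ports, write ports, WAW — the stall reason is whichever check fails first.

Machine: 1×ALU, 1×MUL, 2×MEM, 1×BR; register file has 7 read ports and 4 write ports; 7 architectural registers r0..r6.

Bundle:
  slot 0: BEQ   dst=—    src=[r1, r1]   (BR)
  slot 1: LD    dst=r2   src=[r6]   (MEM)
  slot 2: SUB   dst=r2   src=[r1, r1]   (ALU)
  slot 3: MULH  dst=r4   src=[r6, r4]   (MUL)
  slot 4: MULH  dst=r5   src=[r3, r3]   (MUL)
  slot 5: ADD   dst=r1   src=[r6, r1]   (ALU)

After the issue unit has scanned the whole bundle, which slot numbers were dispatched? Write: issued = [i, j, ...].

issued = [0, 1, 3, 5]

#0 BR src=r1,r1 dispatched  <A:1 Mu:1 Ld:2 B:0 rd:6 wr:4>
#1 MEM src=r6 dispatched  <A:1 Mu:1 Ld:1 B:0 rd:5 wr:3>
#2 ALU src=r1,r1 held:WAW  <A:1 Mu:1 Ld:1 B:0 rd:5 wr:3>
#3 MUL src=r6,r4 dispatched  <A:1 Mu:0 Ld:1 B:0 rd:3 wr:2>
#4 MUL src=r3,r3 held:FU  <A:1 Mu:0 Ld:1 B:0 rd:3 wr:2>
#5 ALU src=r6,r1 dispatched  <A:0 Mu:0 Ld:1 B:0 rd:1 wr:1>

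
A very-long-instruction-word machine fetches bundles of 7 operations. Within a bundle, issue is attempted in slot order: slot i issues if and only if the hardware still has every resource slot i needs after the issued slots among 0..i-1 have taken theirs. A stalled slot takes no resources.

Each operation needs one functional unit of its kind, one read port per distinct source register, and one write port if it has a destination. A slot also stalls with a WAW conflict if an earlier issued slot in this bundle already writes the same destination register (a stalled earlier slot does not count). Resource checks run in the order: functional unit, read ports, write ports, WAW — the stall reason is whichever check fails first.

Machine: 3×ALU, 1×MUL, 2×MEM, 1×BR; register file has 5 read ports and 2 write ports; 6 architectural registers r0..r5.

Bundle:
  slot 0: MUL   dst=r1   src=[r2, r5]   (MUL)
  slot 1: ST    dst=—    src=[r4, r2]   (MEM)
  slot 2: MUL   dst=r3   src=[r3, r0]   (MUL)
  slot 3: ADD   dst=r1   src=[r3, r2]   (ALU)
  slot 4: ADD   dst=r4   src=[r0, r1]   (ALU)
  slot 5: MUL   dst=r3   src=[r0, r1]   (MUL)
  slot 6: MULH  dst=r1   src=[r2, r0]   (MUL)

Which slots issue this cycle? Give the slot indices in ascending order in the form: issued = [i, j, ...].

  0. MUL→r1 ⇒ go  {3A/0Mu/2Ld/1B | 3r 1w}
  1. MEM ⇒ go  {3A/0Mu/1Ld/1B | 1r 1w}
  2. MUL→r3 ⇒ no(FU)  {3A/0Mu/1Ld/1B | 1r 1w}
  3. ALU→r1 ⇒ no(RD_PORT)  {3A/0Mu/1Ld/1B | 1r 1w}
  4. ALU→r4 ⇒ no(RD_PORT)  {3A/0Mu/1Ld/1B | 1r 1w}
  5. MUL→r3 ⇒ no(FU)  {3A/0Mu/1Ld/1B | 1r 1w}
  6. MUL→r1 ⇒ no(FU)  {3A/0Mu/1Ld/1B | 1r 1w}

issued = [0, 1]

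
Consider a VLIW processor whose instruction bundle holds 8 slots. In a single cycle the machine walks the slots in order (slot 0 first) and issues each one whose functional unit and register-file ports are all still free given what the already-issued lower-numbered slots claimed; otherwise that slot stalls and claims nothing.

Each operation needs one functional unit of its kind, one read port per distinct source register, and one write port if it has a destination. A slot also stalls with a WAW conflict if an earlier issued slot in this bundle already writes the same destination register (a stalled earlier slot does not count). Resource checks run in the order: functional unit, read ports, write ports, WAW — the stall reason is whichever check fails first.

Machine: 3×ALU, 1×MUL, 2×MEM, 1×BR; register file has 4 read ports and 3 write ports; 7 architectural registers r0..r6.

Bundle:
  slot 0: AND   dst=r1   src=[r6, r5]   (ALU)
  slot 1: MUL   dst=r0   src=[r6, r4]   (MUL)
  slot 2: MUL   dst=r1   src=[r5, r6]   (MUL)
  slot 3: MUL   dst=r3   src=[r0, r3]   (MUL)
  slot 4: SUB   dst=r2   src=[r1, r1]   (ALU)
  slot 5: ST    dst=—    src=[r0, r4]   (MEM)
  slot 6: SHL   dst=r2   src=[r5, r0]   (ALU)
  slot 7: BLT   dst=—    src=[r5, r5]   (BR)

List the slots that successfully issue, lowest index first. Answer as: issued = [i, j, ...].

issued = [0, 1]

#0 ALU src=r6,r5 dispatched  <A:2 Mu:1 Ld:2 B:1 rd:2 wr:2>
#1 MUL src=r6,r4 dispatched  <A:2 Mu:0 Ld:2 B:1 rd:0 wr:1>
#2 MUL src=r5,r6 held:FU  <A:2 Mu:0 Ld:2 B:1 rd:0 wr:1>
#3 MUL src=r0,r3 held:FU  <A:2 Mu:0 Ld:2 B:1 rd:0 wr:1>
#4 ALU src=r1,r1 held:RD_PORT  <A:2 Mu:0 Ld:2 B:1 rd:0 wr:1>
#5 MEM src=r0,r4 held:RD_PORT  <A:2 Mu:0 Ld:2 B:1 rd:0 wr:1>
#6 ALU src=r5,r0 held:RD_PORT  <A:2 Mu:0 Ld:2 B:1 rd:0 wr:1>
#7 BR src=r5,r5 held:RD_PORT  <A:2 Mu:0 Ld:2 B:1 rd:0 wr:1>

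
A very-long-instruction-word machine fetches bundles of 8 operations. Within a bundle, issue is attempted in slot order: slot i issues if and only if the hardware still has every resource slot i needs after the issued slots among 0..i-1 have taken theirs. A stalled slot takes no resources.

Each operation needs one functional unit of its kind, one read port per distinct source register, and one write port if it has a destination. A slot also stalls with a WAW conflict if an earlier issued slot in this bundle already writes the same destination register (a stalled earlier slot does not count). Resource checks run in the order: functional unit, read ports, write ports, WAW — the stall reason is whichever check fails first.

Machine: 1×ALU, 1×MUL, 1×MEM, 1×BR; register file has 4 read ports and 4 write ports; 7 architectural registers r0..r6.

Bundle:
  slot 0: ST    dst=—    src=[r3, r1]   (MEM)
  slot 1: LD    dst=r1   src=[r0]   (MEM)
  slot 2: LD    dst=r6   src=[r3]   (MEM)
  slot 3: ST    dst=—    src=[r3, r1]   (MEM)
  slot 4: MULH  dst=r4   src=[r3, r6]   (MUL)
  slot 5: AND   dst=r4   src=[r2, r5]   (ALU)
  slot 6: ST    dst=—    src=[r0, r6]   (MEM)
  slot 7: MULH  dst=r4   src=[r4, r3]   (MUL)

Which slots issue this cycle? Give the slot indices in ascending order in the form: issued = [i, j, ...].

issued = [0, 4]

slot 0 (MEM): ISSUE — free A1,Mu1,Ld0,B1 rp2 wp4
slot 1 (MEM): stall FU — free A1,Mu1,Ld0,B1 rp2 wp4
slot 2 (MEM): stall FU — free A1,Mu1,Ld0,B1 rp2 wp4
slot 3 (MEM): stall FU — free A1,Mu1,Ld0,B1 rp2 wp4
slot 4 (MUL): ISSUE — free A1,Mu0,Ld0,B1 rp0 wp3
slot 5 (ALU): stall RD_PORT — free A1,Mu0,Ld0,B1 rp0 wp3
slot 6 (MEM): stall FU — free A1,Mu0,Ld0,B1 rp0 wp3
slot 7 (MUL): stall FU — free A1,Mu0,Ld0,B1 rp0 wp3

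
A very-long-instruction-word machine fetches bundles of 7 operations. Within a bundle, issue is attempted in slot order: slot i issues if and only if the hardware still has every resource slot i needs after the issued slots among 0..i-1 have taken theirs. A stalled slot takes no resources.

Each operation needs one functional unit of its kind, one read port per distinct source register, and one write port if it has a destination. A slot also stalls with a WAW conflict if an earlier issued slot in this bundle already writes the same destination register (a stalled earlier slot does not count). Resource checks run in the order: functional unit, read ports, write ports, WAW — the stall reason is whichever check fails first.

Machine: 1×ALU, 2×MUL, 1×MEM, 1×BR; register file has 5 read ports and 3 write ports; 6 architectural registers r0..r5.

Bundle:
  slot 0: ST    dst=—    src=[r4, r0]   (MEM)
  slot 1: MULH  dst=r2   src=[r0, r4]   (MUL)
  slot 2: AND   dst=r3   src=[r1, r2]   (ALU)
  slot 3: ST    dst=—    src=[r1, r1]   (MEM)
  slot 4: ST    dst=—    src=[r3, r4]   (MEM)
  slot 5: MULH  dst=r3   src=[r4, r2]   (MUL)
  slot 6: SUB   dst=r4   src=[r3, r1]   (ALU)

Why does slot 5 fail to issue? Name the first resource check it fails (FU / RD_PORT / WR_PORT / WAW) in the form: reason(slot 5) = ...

[0] MEM needs rd=2 wr=0: ok; after: ALU=1 MUL=2 MEM=0 BR=1, R=3, W=3
[1] MUL needs rd=2 wr=1: ok; after: ALU=1 MUL=1 MEM=0 BR=1, R=1, W=2
[2] ALU needs rd=2 wr=1: RD_PORT; after: ALU=1 MUL=1 MEM=0 BR=1, R=1, W=2
[3] MEM needs rd=1 wr=0: FU; after: ALU=1 MUL=1 MEM=0 BR=1, R=1, W=2
[4] MEM needs rd=2 wr=0: FU; after: ALU=1 MUL=1 MEM=0 BR=1, R=1, W=2
[5] MUL needs rd=2 wr=1: RD_PORT; after: ALU=1 MUL=1 MEM=0 BR=1, R=1, W=2
[6] ALU needs rd=2 wr=1: RD_PORT; after: ALU=1 MUL=1 MEM=0 BR=1, R=1, W=2

reason(slot 5) = RD_PORT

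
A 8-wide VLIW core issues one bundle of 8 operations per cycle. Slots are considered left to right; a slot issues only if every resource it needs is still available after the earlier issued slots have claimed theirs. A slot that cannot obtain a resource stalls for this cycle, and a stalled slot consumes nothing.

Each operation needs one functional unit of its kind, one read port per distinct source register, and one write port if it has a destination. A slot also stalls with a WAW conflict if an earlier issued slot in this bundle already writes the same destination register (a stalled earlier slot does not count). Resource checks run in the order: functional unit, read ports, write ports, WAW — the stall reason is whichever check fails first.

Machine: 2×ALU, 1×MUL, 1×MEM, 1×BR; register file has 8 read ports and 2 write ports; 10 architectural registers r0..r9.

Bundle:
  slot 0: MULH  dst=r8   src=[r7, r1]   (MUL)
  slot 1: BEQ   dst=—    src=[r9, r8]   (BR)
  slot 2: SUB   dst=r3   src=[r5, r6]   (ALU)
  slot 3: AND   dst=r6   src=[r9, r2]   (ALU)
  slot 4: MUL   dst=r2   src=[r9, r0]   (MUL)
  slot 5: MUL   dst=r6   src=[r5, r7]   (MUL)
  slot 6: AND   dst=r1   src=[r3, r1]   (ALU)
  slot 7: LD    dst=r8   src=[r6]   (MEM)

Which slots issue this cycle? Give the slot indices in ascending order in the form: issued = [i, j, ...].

[0] MUL needs rd=2 wr=1: ok; after: ALU=2 MUL=0 MEM=1 BR=1, R=6, W=1
[1] BR needs rd=2 wr=0: ok; after: ALU=2 MUL=0 MEM=1 BR=0, R=4, W=1
[2] ALU needs rd=2 wr=1: ok; after: ALU=1 MUL=0 MEM=1 BR=0, R=2, W=0
[3] ALU needs rd=2 wr=1: WR_PORT; after: ALU=1 MUL=0 MEM=1 BR=0, R=2, W=0
[4] MUL needs rd=2 wr=1: FU; after: ALU=1 MUL=0 MEM=1 BR=0, R=2, W=0
[5] MUL needs rd=2 wr=1: FU; after: ALU=1 MUL=0 MEM=1 BR=0, R=2, W=0
[6] ALU needs rd=2 wr=1: WR_PORT; after: ALU=1 MUL=0 MEM=1 BR=0, R=2, W=0
[7] MEM needs rd=1 wr=1: WR_PORT; after: ALU=1 MUL=0 MEM=1 BR=0, R=2, W=0

issued = [0, 1, 2]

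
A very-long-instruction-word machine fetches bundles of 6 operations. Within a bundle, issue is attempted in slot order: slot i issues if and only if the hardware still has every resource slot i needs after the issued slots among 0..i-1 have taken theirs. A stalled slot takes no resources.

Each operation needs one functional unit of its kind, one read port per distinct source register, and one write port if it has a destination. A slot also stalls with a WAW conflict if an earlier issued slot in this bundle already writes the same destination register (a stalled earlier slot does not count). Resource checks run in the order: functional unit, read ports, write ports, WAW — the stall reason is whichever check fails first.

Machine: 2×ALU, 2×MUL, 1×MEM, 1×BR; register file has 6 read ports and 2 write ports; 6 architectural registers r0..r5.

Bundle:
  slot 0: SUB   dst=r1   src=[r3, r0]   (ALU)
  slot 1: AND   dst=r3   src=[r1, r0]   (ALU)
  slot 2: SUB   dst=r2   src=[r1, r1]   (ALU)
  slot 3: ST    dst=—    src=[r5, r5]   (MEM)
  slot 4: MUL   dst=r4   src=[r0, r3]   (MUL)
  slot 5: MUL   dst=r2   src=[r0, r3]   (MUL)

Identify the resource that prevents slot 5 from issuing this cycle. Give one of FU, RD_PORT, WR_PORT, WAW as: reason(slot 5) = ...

reason(slot 5) = RD_PORT

slot 0 (ALU): ISSUE — free A1,Mu2,Ld1,B1 rp4 wp1
slot 1 (ALU): ISSUE — free A0,Mu2,Ld1,B1 rp2 wp0
slot 2 (ALU): stall FU — free A0,Mu2,Ld1,B1 rp2 wp0
slot 3 (MEM): ISSUE — free A0,Mu2,Ld0,B1 rp1 wp0
slot 4 (MUL): stall RD_PORT — free A0,Mu2,Ld0,B1 rp1 wp0
slot 5 (MUL): stall RD_PORT — free A0,Mu2,Ld0,B1 rp1 wp0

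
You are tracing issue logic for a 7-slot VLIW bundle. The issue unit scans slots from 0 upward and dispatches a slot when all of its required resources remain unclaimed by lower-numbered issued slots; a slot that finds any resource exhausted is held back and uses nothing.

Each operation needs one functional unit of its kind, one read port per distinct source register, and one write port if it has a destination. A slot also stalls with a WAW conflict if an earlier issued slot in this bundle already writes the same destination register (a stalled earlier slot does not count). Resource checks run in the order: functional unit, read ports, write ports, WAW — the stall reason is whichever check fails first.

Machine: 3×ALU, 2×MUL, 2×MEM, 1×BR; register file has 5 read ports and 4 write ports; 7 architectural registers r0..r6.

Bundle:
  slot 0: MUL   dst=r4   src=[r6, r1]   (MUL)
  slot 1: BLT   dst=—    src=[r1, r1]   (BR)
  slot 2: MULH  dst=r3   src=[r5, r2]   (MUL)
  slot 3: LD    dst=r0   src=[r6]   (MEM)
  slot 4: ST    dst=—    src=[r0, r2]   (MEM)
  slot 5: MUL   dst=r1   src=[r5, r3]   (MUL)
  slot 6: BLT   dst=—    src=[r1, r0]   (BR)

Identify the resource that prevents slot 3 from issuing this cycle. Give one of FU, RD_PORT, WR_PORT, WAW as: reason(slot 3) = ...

(0) want 1×MUL +2rd +1wr — yes → AL3|MU1|ME2|BR1|rd3|wr3
(1) want 1×BR +1rd +0wr — yes → AL3|MU1|ME2|BR0|rd2|wr3
(2) want 1×MUL +2rd +1wr — yes → AL3|MU0|ME2|BR0|rd0|wr2
(3) want 1×MEM +1rd +1wr — RD_PORT → AL3|MU0|ME2|BR0|rd0|wr2
(4) want 1×MEM +2rd +0wr — RD_PORT → AL3|MU0|ME2|BR0|rd0|wr2
(5) want 1×MUL +2rd +1wr — FU → AL3|MU0|ME2|BR0|rd0|wr2
(6) want 1×BR +2rd +0wr — FU → AL3|MU0|ME2|BR0|rd0|wr2

reason(slot 3) = RD_PORT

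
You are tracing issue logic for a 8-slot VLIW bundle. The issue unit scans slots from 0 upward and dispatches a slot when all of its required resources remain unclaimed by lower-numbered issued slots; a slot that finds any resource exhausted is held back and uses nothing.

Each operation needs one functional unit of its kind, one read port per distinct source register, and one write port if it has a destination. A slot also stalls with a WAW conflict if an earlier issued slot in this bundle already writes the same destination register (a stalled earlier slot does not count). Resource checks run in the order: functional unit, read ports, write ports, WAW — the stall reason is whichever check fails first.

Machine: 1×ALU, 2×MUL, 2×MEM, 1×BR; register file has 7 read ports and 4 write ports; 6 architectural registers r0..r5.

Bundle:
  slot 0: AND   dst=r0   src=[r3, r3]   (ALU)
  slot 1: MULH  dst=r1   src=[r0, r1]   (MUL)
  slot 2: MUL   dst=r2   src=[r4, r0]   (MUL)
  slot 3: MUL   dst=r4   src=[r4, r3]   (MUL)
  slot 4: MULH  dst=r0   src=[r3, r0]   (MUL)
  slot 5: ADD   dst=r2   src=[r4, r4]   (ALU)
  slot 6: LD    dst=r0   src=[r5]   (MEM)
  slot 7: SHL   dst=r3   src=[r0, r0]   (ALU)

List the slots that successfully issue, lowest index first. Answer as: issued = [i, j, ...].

[0] ALU needs rd=1 wr=1: ok; after: ALU=0 MUL=2 MEM=2 BR=1, R=6, W=3
[1] MUL needs rd=2 wr=1: ok; after: ALU=0 MUL=1 MEM=2 BR=1, R=4, W=2
[2] MUL needs rd=2 wr=1: ok; after: ALU=0 MUL=0 MEM=2 BR=1, R=2, W=1
[3] MUL needs rd=2 wr=1: FU; after: ALU=0 MUL=0 MEM=2 BR=1, R=2, W=1
[4] MUL needs rd=2 wr=1: FU; after: ALU=0 MUL=0 MEM=2 BR=1, R=2, W=1
[5] ALU needs rd=1 wr=1: FU; after: ALU=0 MUL=0 MEM=2 BR=1, R=2, W=1
[6] MEM needs rd=1 wr=1: WAW; after: ALU=0 MUL=0 MEM=2 BR=1, R=2, W=1
[7] ALU needs rd=1 wr=1: FU; after: ALU=0 MUL=0 MEM=2 BR=1, R=2, W=1

issued = [0, 1, 2]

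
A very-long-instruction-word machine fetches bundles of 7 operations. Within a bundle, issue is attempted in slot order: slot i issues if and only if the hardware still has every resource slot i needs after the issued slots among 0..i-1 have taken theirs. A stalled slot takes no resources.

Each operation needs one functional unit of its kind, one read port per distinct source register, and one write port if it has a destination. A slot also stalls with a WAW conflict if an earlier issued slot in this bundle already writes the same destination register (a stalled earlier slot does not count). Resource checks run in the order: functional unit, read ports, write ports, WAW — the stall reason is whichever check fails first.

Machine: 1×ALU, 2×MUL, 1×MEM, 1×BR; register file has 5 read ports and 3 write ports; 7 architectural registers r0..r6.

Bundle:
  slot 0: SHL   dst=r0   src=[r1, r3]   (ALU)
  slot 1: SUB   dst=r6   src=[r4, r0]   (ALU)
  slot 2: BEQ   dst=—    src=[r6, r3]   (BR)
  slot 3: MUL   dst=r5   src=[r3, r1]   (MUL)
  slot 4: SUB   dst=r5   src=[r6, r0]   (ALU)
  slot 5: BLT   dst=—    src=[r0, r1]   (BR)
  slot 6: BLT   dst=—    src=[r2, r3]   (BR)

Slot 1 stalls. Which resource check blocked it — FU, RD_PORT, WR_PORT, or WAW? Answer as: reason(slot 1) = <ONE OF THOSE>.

reason(slot 1) = FU

slot 0 (ALU): ISSUE — free A0,Mu2,Ld1,B1 rp3 wp2
slot 1 (ALU): stall FU — free A0,Mu2,Ld1,B1 rp3 wp2
slot 2 (BR): ISSUE — free A0,Mu2,Ld1,B0 rp1 wp2
slot 3 (MUL): stall RD_PORT — free A0,Mu2,Ld1,B0 rp1 wp2
slot 4 (ALU): stall FU — free A0,Mu2,Ld1,B0 rp1 wp2
slot 5 (BR): stall FU — free A0,Mu2,Ld1,B0 rp1 wp2
slot 6 (BR): stall FU — free A0,Mu2,Ld1,B0 rp1 wp2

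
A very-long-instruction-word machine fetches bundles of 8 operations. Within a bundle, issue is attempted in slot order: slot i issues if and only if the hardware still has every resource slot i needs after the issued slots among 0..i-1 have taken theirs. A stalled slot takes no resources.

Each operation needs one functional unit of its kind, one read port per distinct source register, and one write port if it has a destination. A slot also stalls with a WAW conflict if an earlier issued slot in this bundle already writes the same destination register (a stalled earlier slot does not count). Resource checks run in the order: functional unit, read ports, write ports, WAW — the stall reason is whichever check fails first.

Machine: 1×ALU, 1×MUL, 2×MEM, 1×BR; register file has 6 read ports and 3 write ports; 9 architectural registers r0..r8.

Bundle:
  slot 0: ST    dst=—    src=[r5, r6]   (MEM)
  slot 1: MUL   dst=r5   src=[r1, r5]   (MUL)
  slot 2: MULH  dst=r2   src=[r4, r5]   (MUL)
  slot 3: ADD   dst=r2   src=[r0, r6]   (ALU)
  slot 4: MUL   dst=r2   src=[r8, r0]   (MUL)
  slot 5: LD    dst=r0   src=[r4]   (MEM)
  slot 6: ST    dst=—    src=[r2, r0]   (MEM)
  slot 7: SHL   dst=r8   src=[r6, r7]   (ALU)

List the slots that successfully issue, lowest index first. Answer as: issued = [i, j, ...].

issued = [0, 1, 3]

(0) want 1×MEM +2rd +0wr — yes → AL1|MU1|ME1|BR1|rd4|wr3
(1) want 1×MUL +2rd +1wr — yes → AL1|MU0|ME1|BR1|rd2|wr2
(2) want 1×MUL +2rd +1wr — FU → AL1|MU0|ME1|BR1|rd2|wr2
(3) want 1×ALU +2rd +1wr — yes → AL0|MU0|ME1|BR1|rd0|wr1
(4) want 1×MUL +2rd +1wr — FU → AL0|MU0|ME1|BR1|rd0|wr1
(5) want 1×MEM +1rd +1wr — RD_PORT → AL0|MU0|ME1|BR1|rd0|wr1
(6) want 1×MEM +2rd +0wr — RD_PORT → AL0|MU0|ME1|BR1|rd0|wr1
(7) want 1×ALU +2rd +1wr — FU → AL0|MU0|ME1|BR1|rd0|wr1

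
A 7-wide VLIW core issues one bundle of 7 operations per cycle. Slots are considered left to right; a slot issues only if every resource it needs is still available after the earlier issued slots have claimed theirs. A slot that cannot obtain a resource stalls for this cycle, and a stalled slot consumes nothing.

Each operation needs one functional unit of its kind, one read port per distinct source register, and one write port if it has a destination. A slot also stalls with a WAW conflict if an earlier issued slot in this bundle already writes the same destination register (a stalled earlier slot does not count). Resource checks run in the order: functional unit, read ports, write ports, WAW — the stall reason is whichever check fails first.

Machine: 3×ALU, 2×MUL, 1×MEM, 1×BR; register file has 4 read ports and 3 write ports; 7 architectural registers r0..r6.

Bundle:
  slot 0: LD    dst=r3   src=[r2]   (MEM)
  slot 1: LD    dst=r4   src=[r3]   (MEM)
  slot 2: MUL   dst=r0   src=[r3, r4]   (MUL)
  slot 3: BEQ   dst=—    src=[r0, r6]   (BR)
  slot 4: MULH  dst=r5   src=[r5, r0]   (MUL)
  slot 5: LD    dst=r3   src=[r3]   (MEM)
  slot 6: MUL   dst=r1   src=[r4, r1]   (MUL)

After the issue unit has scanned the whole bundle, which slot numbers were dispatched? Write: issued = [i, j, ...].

issued = [0, 2]

#0 MEM src=r2 dispatched  <A:3 Mu:2 Ld:0 B:1 rd:3 wr:2>
#1 MEM src=r3 held:FU  <A:3 Mu:2 Ld:0 B:1 rd:3 wr:2>
#2 MUL src=r3,r4 dispatched  <A:3 Mu:1 Ld:0 B:1 rd:1 wr:1>
#3 BR src=r0,r6 held:RD_PORT  <A:3 Mu:1 Ld:0 B:1 rd:1 wr:1>
#4 MUL src=r5,r0 held:RD_PORT  <A:3 Mu:1 Ld:0 B:1 rd:1 wr:1>
#5 MEM src=r3 held:FU  <A:3 Mu:1 Ld:0 B:1 rd:1 wr:1>
#6 MUL src=r4,r1 held:RD_PORT  <A:3 Mu:1 Ld:0 B:1 rd:1 wr:1>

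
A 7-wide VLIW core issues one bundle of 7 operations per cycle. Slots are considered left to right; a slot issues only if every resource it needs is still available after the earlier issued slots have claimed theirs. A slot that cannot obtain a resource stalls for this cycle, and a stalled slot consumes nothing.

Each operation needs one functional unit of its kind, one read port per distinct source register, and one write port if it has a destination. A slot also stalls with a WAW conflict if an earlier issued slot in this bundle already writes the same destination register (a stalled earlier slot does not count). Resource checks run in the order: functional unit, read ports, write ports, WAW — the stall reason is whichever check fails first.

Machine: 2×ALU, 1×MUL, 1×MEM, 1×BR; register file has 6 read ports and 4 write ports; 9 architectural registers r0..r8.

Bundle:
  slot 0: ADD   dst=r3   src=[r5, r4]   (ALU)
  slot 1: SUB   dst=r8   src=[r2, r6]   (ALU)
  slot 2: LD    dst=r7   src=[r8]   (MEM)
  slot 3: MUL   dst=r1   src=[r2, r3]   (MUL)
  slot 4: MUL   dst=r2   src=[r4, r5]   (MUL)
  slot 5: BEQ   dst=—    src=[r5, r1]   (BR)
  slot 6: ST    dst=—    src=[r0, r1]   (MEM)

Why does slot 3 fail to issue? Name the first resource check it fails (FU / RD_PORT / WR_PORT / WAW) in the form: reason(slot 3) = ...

  0. ALU→r3 ⇒ go  {1A/1Mu/1Ld/1B | 4r 3w}
  1. ALU→r8 ⇒ go  {0A/1Mu/1Ld/1B | 2r 2w}
  2. MEM→r7 ⇒ go  {0A/1Mu/0Ld/1B | 1r 1w}
  3. MUL→r1 ⇒ no(RD_PORT)  {0A/1Mu/0Ld/1B | 1r 1w}
  4. MUL→r2 ⇒ no(RD_PORT)  {0A/1Mu/0Ld/1B | 1r 1w}
  5. BR ⇒ no(RD_PORT)  {0A/1Mu/0Ld/1B | 1r 1w}
  6. MEM ⇒ no(FU)  {0A/1Mu/0Ld/1B | 1r 1w}

reason(slot 3) = RD_PORT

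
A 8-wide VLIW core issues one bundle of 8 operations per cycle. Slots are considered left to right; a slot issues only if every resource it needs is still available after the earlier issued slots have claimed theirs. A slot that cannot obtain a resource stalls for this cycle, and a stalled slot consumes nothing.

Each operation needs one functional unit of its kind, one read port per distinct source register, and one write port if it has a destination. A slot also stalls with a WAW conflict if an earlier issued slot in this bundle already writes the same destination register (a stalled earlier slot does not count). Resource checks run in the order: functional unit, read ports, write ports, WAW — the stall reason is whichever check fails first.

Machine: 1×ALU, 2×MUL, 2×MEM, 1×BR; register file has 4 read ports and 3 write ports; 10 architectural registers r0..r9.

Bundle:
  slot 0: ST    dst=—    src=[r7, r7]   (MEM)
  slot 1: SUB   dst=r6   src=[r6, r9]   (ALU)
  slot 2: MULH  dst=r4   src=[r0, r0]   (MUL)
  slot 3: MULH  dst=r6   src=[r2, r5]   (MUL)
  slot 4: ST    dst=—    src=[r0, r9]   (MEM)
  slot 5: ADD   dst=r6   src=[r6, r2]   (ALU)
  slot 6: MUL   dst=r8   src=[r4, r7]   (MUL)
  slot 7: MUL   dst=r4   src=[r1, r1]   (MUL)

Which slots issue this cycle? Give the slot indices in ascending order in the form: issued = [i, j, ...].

  0. MEM ⇒ go  {1A/2Mu/1Ld/1B | 3r 3w}
  1. ALU→r6 ⇒ go  {0A/2Mu/1Ld/1B | 1r 2w}
  2. MUL→r4 ⇒ go  {0A/1Mu/1Ld/1B | 0r 1w}
  3. MUL→r6 ⇒ no(RD_PORT)  {0A/1Mu/1Ld/1B | 0r 1w}
  4. MEM ⇒ no(RD_PORT)  {0A/1Mu/1Ld/1B | 0r 1w}
  5. ALU→r6 ⇒ no(FU)  {0A/1Mu/1Ld/1B | 0r 1w}
  6. MUL→r8 ⇒ no(RD_PORT)  {0A/1Mu/1Ld/1B | 0r 1w}
  7. MUL→r4 ⇒ no(RD_PORT)  {0A/1Mu/1Ld/1B | 0r 1w}

issued = [0, 1, 2]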